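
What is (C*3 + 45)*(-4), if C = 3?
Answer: -216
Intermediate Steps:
(C*3 + 45)*(-4) = (3*3 + 45)*(-4) = (9 + 45)*(-4) = 54*(-4) = -216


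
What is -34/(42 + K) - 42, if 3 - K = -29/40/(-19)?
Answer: -1461022/34171 ≈ -42.756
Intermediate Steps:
K = 2251/760 (K = 3 - (-29/40)/(-19) = 3 - (-29*1/40)*(-1)/19 = 3 - (-29)*(-1)/(40*19) = 3 - 1*29/760 = 3 - 29/760 = 2251/760 ≈ 2.9618)
-34/(42 + K) - 42 = -34/(42 + 2251/760) - 42 = -34/(34171/760) - 42 = (760/34171)*(-34) - 42 = -25840/34171 - 42 = -1461022/34171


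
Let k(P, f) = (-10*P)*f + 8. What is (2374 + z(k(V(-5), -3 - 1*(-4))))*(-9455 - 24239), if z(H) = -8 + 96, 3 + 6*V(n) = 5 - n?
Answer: -82954628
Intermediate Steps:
V(n) = ⅓ - n/6 (V(n) = -½ + (5 - n)/6 = -½ + (⅚ - n/6) = ⅓ - n/6)
k(P, f) = 8 - 10*P*f (k(P, f) = -10*P*f + 8 = 8 - 10*P*f)
z(H) = 88
(2374 + z(k(V(-5), -3 - 1*(-4))))*(-9455 - 24239) = (2374 + 88)*(-9455 - 24239) = 2462*(-33694) = -82954628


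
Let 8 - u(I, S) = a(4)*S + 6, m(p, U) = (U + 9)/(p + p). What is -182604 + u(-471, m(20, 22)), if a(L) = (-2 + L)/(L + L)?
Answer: -29216351/160 ≈ -1.8260e+5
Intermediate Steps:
a(L) = (-2 + L)/(2*L) (a(L) = (-2 + L)/((2*L)) = (-2 + L)*(1/(2*L)) = (-2 + L)/(2*L))
m(p, U) = (9 + U)/(2*p) (m(p, U) = (9 + U)/((2*p)) = (9 + U)*(1/(2*p)) = (9 + U)/(2*p))
u(I, S) = 2 - S/4 (u(I, S) = 8 - (((1/2)*(-2 + 4)/4)*S + 6) = 8 - (((1/2)*(1/4)*2)*S + 6) = 8 - (S/4 + 6) = 8 - (6 + S/4) = 8 + (-6 - S/4) = 2 - S/4)
-182604 + u(-471, m(20, 22)) = -182604 + (2 - (9 + 22)/(8*20)) = -182604 + (2 - 31/(8*20)) = -182604 + (2 - 1/4*31/40) = -182604 + (2 - 31/160) = -182604 + 289/160 = -29216351/160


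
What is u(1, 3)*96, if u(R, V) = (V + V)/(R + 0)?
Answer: 576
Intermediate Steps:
u(R, V) = 2*V/R (u(R, V) = (2*V)/R = 2*V/R)
u(1, 3)*96 = (2*3/1)*96 = (2*3*1)*96 = 6*96 = 576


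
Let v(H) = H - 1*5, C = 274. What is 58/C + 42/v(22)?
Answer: 6247/2329 ≈ 2.6823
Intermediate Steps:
v(H) = -5 + H (v(H) = H - 5 = -5 + H)
58/C + 42/v(22) = 58/274 + 42/(-5 + 22) = 58*(1/274) + 42/17 = 29/137 + 42*(1/17) = 29/137 + 42/17 = 6247/2329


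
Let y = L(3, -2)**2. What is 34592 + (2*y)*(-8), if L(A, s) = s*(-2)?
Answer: 34336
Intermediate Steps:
L(A, s) = -2*s
y = 16 (y = (-2*(-2))**2 = 4**2 = 16)
34592 + (2*y)*(-8) = 34592 + (2*16)*(-8) = 34592 + 32*(-8) = 34592 - 256 = 34336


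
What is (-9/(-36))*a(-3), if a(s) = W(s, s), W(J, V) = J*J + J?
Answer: 3/2 ≈ 1.5000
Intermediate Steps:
W(J, V) = J + J² (W(J, V) = J² + J = J + J²)
a(s) = s*(1 + s)
(-9/(-36))*a(-3) = (-9/(-36))*(-3*(1 - 3)) = (-9*(-1/36))*(-3*(-2)) = (¼)*6 = 3/2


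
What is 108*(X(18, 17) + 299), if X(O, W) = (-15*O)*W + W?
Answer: -461592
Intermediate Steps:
X(O, W) = W - 15*O*W (X(O, W) = -15*O*W + W = W - 15*O*W)
108*(X(18, 17) + 299) = 108*(17*(1 - 15*18) + 299) = 108*(17*(1 - 270) + 299) = 108*(17*(-269) + 299) = 108*(-4573 + 299) = 108*(-4274) = -461592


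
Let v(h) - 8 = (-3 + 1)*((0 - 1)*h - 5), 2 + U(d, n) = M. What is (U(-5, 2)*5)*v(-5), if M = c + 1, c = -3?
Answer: -160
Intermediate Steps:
M = -2 (M = -3 + 1 = -2)
U(d, n) = -4 (U(d, n) = -2 - 2 = -4)
v(h) = 18 + 2*h (v(h) = 8 + (-3 + 1)*((0 - 1)*h - 5) = 8 - 2*(-h - 5) = 8 - 2*(-5 - h) = 8 + (10 + 2*h) = 18 + 2*h)
(U(-5, 2)*5)*v(-5) = (-4*5)*(18 + 2*(-5)) = -20*(18 - 10) = -20*8 = -160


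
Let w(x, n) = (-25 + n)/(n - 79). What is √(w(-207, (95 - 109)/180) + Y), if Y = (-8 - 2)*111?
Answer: I*√56207311721/7117 ≈ 33.312*I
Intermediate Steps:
w(x, n) = (-25 + n)/(-79 + n)
Y = -1110 (Y = -10*111 = -1110)
√(w(-207, (95 - 109)/180) + Y) = √((-25 + (95 - 109)/180)/(-79 + (95 - 109)/180) - 1110) = √((-25 - 14*1/180)/(-79 - 14*1/180) - 1110) = √((-25 - 7/90)/(-79 - 7/90) - 1110) = √(-2257/90/(-7117/90) - 1110) = √(-90/7117*(-2257/90) - 1110) = √(2257/7117 - 1110) = √(-7897613/7117) = I*√56207311721/7117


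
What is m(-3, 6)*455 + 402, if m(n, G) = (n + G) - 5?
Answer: -508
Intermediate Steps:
m(n, G) = -5 + G + n (m(n, G) = (G + n) - 5 = -5 + G + n)
m(-3, 6)*455 + 402 = (-5 + 6 - 3)*455 + 402 = -2*455 + 402 = -910 + 402 = -508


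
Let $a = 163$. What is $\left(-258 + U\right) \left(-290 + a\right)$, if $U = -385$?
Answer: $81661$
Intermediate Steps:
$\left(-258 + U\right) \left(-290 + a\right) = \left(-258 - 385\right) \left(-290 + 163\right) = \left(-643\right) \left(-127\right) = 81661$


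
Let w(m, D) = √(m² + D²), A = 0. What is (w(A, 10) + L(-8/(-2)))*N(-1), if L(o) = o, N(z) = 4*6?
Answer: 336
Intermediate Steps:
N(z) = 24
w(m, D) = √(D² + m²)
(w(A, 10) + L(-8/(-2)))*N(-1) = (√(10² + 0²) - 8/(-2))*24 = (√(100 + 0) - 8*(-½))*24 = (√100 + 4)*24 = (10 + 4)*24 = 14*24 = 336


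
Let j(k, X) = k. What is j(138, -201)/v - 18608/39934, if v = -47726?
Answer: -458725/978383 ≈ -0.46886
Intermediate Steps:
j(138, -201)/v - 18608/39934 = 138/(-47726) - 18608/39934 = 138*(-1/47726) - 18608*1/39934 = -69/23863 - 9304/19967 = -458725/978383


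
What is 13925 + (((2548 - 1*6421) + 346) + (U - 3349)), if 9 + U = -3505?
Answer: 3535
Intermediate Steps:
U = -3514 (U = -9 - 3505 = -3514)
13925 + (((2548 - 1*6421) + 346) + (U - 3349)) = 13925 + (((2548 - 1*6421) + 346) + (-3514 - 3349)) = 13925 + (((2548 - 6421) + 346) - 6863) = 13925 + ((-3873 + 346) - 6863) = 13925 + (-3527 - 6863) = 13925 - 10390 = 3535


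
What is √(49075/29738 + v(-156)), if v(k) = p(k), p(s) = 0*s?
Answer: 5*√58375694/29738 ≈ 1.2846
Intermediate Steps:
p(s) = 0
v(k) = 0
√(49075/29738 + v(-156)) = √(49075/29738 + 0) = √(49075/29738) = 5*√58375694/29738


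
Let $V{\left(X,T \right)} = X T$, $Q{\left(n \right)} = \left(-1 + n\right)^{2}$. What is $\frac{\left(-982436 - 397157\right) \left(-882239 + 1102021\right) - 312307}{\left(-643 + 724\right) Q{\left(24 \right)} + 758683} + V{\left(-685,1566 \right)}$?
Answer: $- \frac{1163021412753}{801532} \approx -1.451 \cdot 10^{6}$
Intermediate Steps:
$V{\left(X,T \right)} = T X$
$\frac{\left(-982436 - 397157\right) \left(-882239 + 1102021\right) - 312307}{\left(-643 + 724\right) Q{\left(24 \right)} + 758683} + V{\left(-685,1566 \right)} = \frac{\left(-982436 - 397157\right) \left(-882239 + 1102021\right) - 312307}{\left(-643 + 724\right) \left(-1 + 24\right)^{2} + 758683} + 1566 \left(-685\right) = \frac{\left(-1379593\right) 219782 - 312307}{81 \cdot 23^{2} + 758683} - 1072710 = \frac{-303209708726 - 312307}{81 \cdot 529 + 758683} - 1072710 = - \frac{303210021033}{42849 + 758683} - 1072710 = - \frac{303210021033}{801532} - 1072710 = - \frac{1163021412753}{801532}$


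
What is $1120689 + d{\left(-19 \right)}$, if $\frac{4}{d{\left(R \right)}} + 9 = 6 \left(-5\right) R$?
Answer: $\frac{628706533}{561} \approx 1.1207 \cdot 10^{6}$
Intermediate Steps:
$d{\left(R \right)} = \frac{4}{-9 - 30 R}$ ($d{\left(R \right)} = \frac{4}{-9 + 6 \left(-5\right) R} = \frac{4}{-9 - 30 R}$)
$1120689 + d{\left(-19 \right)} = 1120689 - \frac{4}{9 + 30 \left(-19\right)} = 1120689 - \frac{4}{9 - 570} = 1120689 - \frac{4}{-561} = 1120689 - - \frac{4}{561} = 1120689 + \frac{4}{561} = \frac{628706533}{561}$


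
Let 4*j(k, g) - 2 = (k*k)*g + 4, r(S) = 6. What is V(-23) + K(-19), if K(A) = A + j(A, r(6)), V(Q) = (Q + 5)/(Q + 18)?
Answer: 2638/5 ≈ 527.60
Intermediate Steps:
V(Q) = (5 + Q)/(18 + Q)
j(k, g) = 3/2 + g*k**2/4 (j(k, g) = 1/2 + ((k*k)*g + 4)/4 = 1/2 + (k**2*g + 4)/4 = 1/2 + (g*k**2 + 4)/4 = 1/2 + (4 + g*k**2)/4 = 1/2 + (1 + g*k**2/4) = 3/2 + g*k**2/4)
K(A) = 3/2 + A + 3*A**2/2 (K(A) = A + (3/2 + (1/4)*6*A**2) = A + (3/2 + 3*A**2/2) = 3/2 + A + 3*A**2/2)
V(-23) + K(-19) = (5 - 23)/(18 - 23) + (3/2 - 19 + (3/2)*(-19)**2) = -18/(-5) + (3/2 - 19 + (3/2)*361) = -1/5*(-18) + (3/2 - 19 + 1083/2) = 18/5 + 524 = 2638/5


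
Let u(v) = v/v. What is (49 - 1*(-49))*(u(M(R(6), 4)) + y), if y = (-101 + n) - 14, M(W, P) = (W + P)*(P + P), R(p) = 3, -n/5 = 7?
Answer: -14602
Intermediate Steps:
n = -35 (n = -5*7 = -35)
M(W, P) = 2*P*(P + W) (M(W, P) = (P + W)*(2*P) = 2*P*(P + W))
u(v) = 1
y = -150 (y = (-101 - 35) - 14 = -136 - 14 = -150)
(49 - 1*(-49))*(u(M(R(6), 4)) + y) = (49 - 1*(-49))*(1 - 150) = (49 + 49)*(-149) = 98*(-149) = -14602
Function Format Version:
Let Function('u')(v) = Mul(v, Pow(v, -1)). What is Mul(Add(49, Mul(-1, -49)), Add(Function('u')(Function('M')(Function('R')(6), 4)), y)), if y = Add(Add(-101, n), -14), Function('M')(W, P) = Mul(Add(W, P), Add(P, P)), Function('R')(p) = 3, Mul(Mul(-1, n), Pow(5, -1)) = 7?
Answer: -14602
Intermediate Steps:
n = -35 (n = Mul(-5, 7) = -35)
Function('M')(W, P) = Mul(2, P, Add(P, W)) (Function('M')(W, P) = Mul(Add(P, W), Mul(2, P)) = Mul(2, P, Add(P, W)))
Function('u')(v) = 1
y = -150 (y = Add(Add(-101, -35), -14) = Add(-136, -14) = -150)
Mul(Add(49, Mul(-1, -49)), Add(Function('u')(Function('M')(Function('R')(6), 4)), y)) = Mul(Add(49, Mul(-1, -49)), Add(1, -150)) = Mul(Add(49, 49), -149) = Mul(98, -149) = -14602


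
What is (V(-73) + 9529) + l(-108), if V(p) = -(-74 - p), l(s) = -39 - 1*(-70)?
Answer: 9561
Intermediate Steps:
l(s) = 31 (l(s) = -39 + 70 = 31)
V(p) = 74 + p
(V(-73) + 9529) + l(-108) = ((74 - 73) + 9529) + 31 = (1 + 9529) + 31 = 9530 + 31 = 9561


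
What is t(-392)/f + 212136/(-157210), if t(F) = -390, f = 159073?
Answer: -16903210914/12503933165 ≈ -1.3518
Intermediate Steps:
t(-392)/f + 212136/(-157210) = -390/159073 + 212136/(-157210) = -390*1/159073 + 212136*(-1/157210) = -390/159073 - 106068/78605 = -16903210914/12503933165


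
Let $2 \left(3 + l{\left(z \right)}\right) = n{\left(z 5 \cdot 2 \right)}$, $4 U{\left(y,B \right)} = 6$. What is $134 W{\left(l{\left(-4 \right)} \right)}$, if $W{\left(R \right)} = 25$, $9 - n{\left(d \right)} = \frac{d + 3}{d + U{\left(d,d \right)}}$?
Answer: $3350$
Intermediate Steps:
$U{\left(y,B \right)} = \frac{3}{2}$ ($U{\left(y,B \right)} = \frac{1}{4} \cdot 6 = \frac{3}{2}$)
$n{\left(d \right)} = 9 - \frac{3 + d}{\frac{3}{2} + d}$ ($n{\left(d \right)} = 9 - \frac{d + 3}{d + \frac{3}{2}} = 9 - \frac{3 + d}{\frac{3}{2} + d}$)
$l{\left(z \right)} = -3 + \frac{21 + 160 z}{2 \left(3 + 20 z\right)}$ ($l{\left(z \right)} = -3 + \frac{\frac{1}{3 + 2 z 5 \cdot 2} \left(21 + 16 z 5 \cdot 2\right)}{2} = -3 + \frac{\frac{1}{3 + 2 \cdot 5 z 2} \left(21 + 16 \cdot 5 z 2\right)}{2} = -3 + \frac{\frac{1}{3 + 2 \cdot 10 z} \left(21 + 16 \cdot 10 z\right)}{2} = -3 + \frac{\frac{1}{3 + 20 z} \left(21 + 160 z\right)}{2} = -3 + \frac{21 + 160 z}{2 \left(3 + 20 z\right)}$)
$134 W{\left(l{\left(-4 \right)} \right)} = 134 \cdot 25 = 3350$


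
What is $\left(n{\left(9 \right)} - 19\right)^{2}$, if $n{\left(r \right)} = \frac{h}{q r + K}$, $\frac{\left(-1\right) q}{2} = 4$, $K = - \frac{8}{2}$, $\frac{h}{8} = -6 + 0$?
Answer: $\frac{121801}{361} \approx 337.4$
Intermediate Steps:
$h = -48$ ($h = 8 \left(-6 + 0\right) = 8 \left(-6\right) = -48$)
$K = -4$ ($K = \left(-8\right) \frac{1}{2} = -4$)
$q = -8$ ($q = \left(-2\right) 4 = -8$)
$n{\left(r \right)} = - \frac{48}{-4 - 8 r}$ ($n{\left(r \right)} = - \frac{48}{- 8 r - 4} = - \frac{48}{-4 - 8 r}$)
$\left(n{\left(9 \right)} - 19\right)^{2} = \left(\frac{12}{1 + 2 \cdot 9} - 19\right)^{2} = \left(\frac{12}{1 + 18} - 19\right)^{2} = \left(\frac{12}{19} - 19\right)^{2} = \left(- \frac{349}{19}\right)^{2} = \frac{121801}{361}$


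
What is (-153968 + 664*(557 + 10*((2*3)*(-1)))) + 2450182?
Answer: 2626222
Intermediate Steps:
(-153968 + 664*(557 + 10*((2*3)*(-1)))) + 2450182 = (-153968 + 664*(557 + 10*(6*(-1)))) + 2450182 = (-153968 + 664*(557 + 10*(-6))) + 2450182 = (-153968 + 664*(557 - 60)) + 2450182 = (-153968 + 664*497) + 2450182 = (-153968 + 330008) + 2450182 = 176040 + 2450182 = 2626222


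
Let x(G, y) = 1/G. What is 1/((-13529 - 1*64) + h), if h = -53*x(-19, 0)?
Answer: -19/258214 ≈ -7.3582e-5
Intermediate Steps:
h = 53/19 (h = -53/(-19) = -53*(-1/19) = 53/19 ≈ 2.7895)
1/((-13529 - 1*64) + h) = 1/((-13529 - 1*64) + 53/19) = 1/((-13529 - 64) + 53/19) = 1/(-13593 + 53/19) = 1/(-258214/19) = -19/258214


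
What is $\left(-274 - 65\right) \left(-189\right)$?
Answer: $64071$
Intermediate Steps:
$\left(-274 - 65\right) \left(-189\right) = \left(-339\right) \left(-189\right) = 64071$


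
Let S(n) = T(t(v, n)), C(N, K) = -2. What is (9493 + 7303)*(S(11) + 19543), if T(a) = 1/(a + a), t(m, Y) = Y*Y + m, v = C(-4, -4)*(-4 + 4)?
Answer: 39717559986/121 ≈ 3.2824e+8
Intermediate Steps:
v = 0 (v = -2*(-4 + 4) = -2*0 = 0)
t(m, Y) = m + Y² (t(m, Y) = Y² + m = m + Y²)
T(a) = 1/(2*a)
S(n) = 1/(2*n²) (S(n) = 1/(2*(0 + n²)) = 1/(2*(n²)) = 1/(2*n²))
(9493 + 7303)*(S(11) + 19543) = (9493 + 7303)*((½)/11² + 19543) = 16796*((½)*(1/121) + 19543) = 16796*(1/242 + 19543) = 16796*(4729407/242) = 39717559986/121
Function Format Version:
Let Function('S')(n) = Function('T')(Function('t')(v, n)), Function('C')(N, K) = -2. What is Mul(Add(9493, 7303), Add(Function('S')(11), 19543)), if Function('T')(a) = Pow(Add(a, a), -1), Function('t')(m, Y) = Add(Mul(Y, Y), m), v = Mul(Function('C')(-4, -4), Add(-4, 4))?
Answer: Rational(39717559986, 121) ≈ 3.2824e+8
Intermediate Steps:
v = 0 (v = Mul(-2, Add(-4, 4)) = Mul(-2, 0) = 0)
Function('t')(m, Y) = Add(m, Pow(Y, 2)) (Function('t')(m, Y) = Add(Pow(Y, 2), m) = Add(m, Pow(Y, 2)))
Function('T')(a) = Mul(Rational(1, 2), Pow(a, -1)) (Function('T')(a) = Pow(Mul(2, a), -1) = Mul(Rational(1, 2), Pow(a, -1)))
Function('S')(n) = Mul(Rational(1, 2), Pow(n, -2)) (Function('S')(n) = Mul(Rational(1, 2), Pow(Add(0, Pow(n, 2)), -1)) = Mul(Rational(1, 2), Pow(Pow(n, 2), -1)) = Mul(Rational(1, 2), Pow(n, -2)))
Mul(Add(9493, 7303), Add(Function('S')(11), 19543)) = Mul(Add(9493, 7303), Add(Mul(Rational(1, 2), Pow(11, -2)), 19543)) = Mul(16796, Add(Mul(Rational(1, 2), Rational(1, 121)), 19543)) = Mul(16796, Add(Rational(1, 242), 19543)) = Mul(16796, Rational(4729407, 242)) = Rational(39717559986, 121)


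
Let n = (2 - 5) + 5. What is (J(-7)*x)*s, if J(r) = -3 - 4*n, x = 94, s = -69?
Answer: 71346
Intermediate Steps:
n = 2 (n = -3 + 5 = 2)
J(r) = -11 (J(r) = -3 - 4*2 = -3 - 8 = -11)
(J(-7)*x)*s = -11*94*(-69) = -1034*(-69) = 71346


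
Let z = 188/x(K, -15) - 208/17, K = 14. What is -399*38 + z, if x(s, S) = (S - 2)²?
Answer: -4385166/289 ≈ -15174.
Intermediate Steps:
x(s, S) = (-2 + S)²
z = -3348/289 (z = 188/((-2 - 15)²) - 208/17 = 188/((-17)²) - 208*1/17 = 188/289 - 208/17 = -3348/289 ≈ -11.585)
-399*38 + z = -399*38 - 3348/289 = -15162 - 3348/289 = -4385166/289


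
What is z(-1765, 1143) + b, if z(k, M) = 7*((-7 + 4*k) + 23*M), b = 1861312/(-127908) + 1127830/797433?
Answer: 1143575581181200/8499838347 ≈ 1.3454e+5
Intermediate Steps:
b = -111667761038/8499838347 (b = 1861312*(-1/127908) + 1127830*(1/797433) = -465328/31977 + 1127830/797433 = -111667761038/8499838347 ≈ -13.138)
z(k, M) = -49 + 28*k + 161*M (z(k, M) = 7*(-7 + 4*k + 23*M) = -49 + 28*k + 161*M)
z(-1765, 1143) + b = (-49 + 28*(-1765) + 161*1143) - 111667761038/8499838347 = (-49 - 49420 + 184023) - 111667761038/8499838347 = 134554 - 111667761038/8499838347 = 1143575581181200/8499838347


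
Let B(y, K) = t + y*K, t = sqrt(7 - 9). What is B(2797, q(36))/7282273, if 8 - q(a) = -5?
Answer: 36361/7282273 + I*sqrt(2)/7282273 ≈ 0.0049931 + 1.942e-7*I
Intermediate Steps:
t = I*sqrt(2) (t = sqrt(-2) = I*sqrt(2) ≈ 1.4142*I)
q(a) = 13 (q(a) = 8 - 1*(-5) = 8 + 5 = 13)
B(y, K) = I*sqrt(2) + K*y (B(y, K) = I*sqrt(2) + y*K = I*sqrt(2) + K*y)
B(2797, q(36))/7282273 = (I*sqrt(2) + 13*2797)/7282273 = (I*sqrt(2) + 36361)*(1/7282273) = (36361 + I*sqrt(2))*(1/7282273) = 36361/7282273 + I*sqrt(2)/7282273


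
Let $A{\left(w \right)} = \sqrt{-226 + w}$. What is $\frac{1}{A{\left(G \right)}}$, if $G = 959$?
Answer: $\frac{\sqrt{733}}{733} \approx 0.036936$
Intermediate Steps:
$\frac{1}{A{\left(G \right)}} = \frac{1}{\sqrt{-226 + 959}} = \frac{1}{\sqrt{733}} = \frac{\sqrt{733}}{733}$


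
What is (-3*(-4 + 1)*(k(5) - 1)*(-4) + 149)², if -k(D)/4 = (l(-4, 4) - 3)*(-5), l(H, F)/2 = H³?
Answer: 8931195025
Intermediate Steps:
l(H, F) = 2*H³
k(D) = -2620 (k(D) = -4*(2*(-4)³ - 3)*(-5) = -4*(2*(-64) - 3)*(-5) = -4*(-128 - 3)*(-5) = -(-524)*(-5) = -4*655 = -2620)
(-3*(-4 + 1)*(k(5) - 1)*(-4) + 149)² = (-3*(-4 + 1)*(-2620 - 1)*(-4) + 149)² = (-(-9)*(-2621)*(-4) + 149)² = (-3*7863*(-4) + 149)² = (-23589*(-4) + 149)² = (94356 + 149)² = 94505² = 8931195025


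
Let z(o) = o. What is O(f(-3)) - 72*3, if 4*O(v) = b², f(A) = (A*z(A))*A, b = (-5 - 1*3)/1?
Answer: -200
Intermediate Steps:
b = -8 (b = (-5 - 3)*1 = -8*1 = -8)
f(A) = A³ (f(A) = (A*A)*A = A²*A = A³)
O(v) = 16 (O(v) = (¼)*(-8)² = (¼)*64 = 16)
O(f(-3)) - 72*3 = 16 - 72*3 = 16 - 216 = -200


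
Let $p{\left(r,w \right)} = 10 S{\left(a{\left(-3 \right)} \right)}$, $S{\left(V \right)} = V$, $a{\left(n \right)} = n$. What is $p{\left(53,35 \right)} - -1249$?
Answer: $1219$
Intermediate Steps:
$p{\left(r,w \right)} = -30$ ($p{\left(r,w \right)} = 10 \left(-3\right) = -30$)
$p{\left(53,35 \right)} - -1249 = -30 - -1249 = -30 + 1249 = 1219$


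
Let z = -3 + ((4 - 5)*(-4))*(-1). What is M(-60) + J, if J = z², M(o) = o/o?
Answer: 50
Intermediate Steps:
z = -7 (z = -3 - 1*(-4)*(-1) = -3 + 4*(-1) = -3 - 4 = -7)
M(o) = 1
J = 49 (J = (-7)² = 49)
M(-60) + J = 1 + 49 = 50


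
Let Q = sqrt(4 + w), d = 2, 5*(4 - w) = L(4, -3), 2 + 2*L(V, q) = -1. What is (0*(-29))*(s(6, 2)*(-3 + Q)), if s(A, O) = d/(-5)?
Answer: 0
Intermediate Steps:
L(V, q) = -3/2 (L(V, q) = -1 + (1/2)*(-1) = -1 - 1/2 = -3/2)
w = 43/10 (w = 4 - 1/5*(-3/2) = 4 + 3/10 = 43/10 ≈ 4.3000)
s(A, O) = -2/5 (s(A, O) = 2/(-5) = 2*(-1/5) = -2/5)
Q = sqrt(830)/10 (Q = sqrt(4 + 43/10) = sqrt(83/10) = sqrt(830)/10 ≈ 2.8810)
(0*(-29))*(s(6, 2)*(-3 + Q)) = (0*(-29))*(-2*(-3 + sqrt(830)/10)/5) = 0*(6/5 - sqrt(830)/25) = 0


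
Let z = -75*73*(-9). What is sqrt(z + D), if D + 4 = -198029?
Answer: I*sqrt(148758) ≈ 385.69*I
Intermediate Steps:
D = -198033 (D = -4 - 198029 = -198033)
z = 49275 (z = -5475*(-9) = 49275)
sqrt(z + D) = sqrt(49275 - 198033) = sqrt(-148758) = I*sqrt(148758)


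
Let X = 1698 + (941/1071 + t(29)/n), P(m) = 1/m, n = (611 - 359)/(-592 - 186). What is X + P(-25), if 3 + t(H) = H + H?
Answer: 27293311/17850 ≈ 1529.0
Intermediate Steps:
t(H) = -3 + 2*H (t(H) = -3 + (H + H) = -3 + 2*H)
n = -126/389 (n = 252/(-778) = 252*(-1/778) = -126/389 ≈ -0.32391)
X = 1091761/714 (X = 1698 + (941/1071 + (-3 + 2*29)/(-126/389)) = 1698 + (941*(1/1071) + (-3 + 58)*(-389/126)) = 1698 + (941/1071 + 55*(-389/126)) = 1698 + (941/1071 - 21395/126) = 1698 - 120611/714 = 1091761/714 ≈ 1529.1)
X + P(-25) = 1091761/714 + 1/(-25) = 1091761/714 - 1/25 = 27293311/17850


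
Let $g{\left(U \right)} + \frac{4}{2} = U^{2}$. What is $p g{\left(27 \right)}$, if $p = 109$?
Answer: $79243$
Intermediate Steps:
$g{\left(U \right)} = -2 + U^{2}$
$p g{\left(27 \right)} = 109 \left(-2 + 27^{2}\right) = 109 \left(-2 + 729\right) = 109 \cdot 727 = 79243$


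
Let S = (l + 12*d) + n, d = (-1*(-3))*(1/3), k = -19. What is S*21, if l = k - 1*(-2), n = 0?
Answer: -105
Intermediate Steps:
d = 1 (d = 3*(1*(⅓)) = 3*(⅓) = 1)
l = -17 (l = -19 - 1*(-2) = -19 + 2 = -17)
S = -5 (S = (-17 + 12*1) + 0 = (-17 + 12) + 0 = -5 + 0 = -5)
S*21 = -5*21 = -105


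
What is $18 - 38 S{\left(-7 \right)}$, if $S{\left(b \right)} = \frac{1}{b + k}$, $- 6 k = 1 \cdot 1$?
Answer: $\frac{1002}{43} \approx 23.302$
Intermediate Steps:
$k = - \frac{1}{6}$ ($k = - \frac{1 \cdot 1}{6} = \left(- \frac{1}{6}\right) 1 = - \frac{1}{6} \approx -0.16667$)
$S{\left(b \right)} = \frac{1}{- \frac{1}{6} + b}$ ($S{\left(b \right)} = \frac{1}{b - \frac{1}{6}} = \frac{1}{- \frac{1}{6} + b}$)
$18 - 38 S{\left(-7 \right)} = 18 - 38 \frac{6}{-1 + 6 \left(-7\right)} = 18 - 38 \frac{6}{-1 - 42} = 18 - 38 \frac{6}{-43} = 18 - 38 \cdot 6 \left(- \frac{1}{43}\right) = 18 - - \frac{228}{43} = 18 + \frac{228}{43} = \frac{1002}{43}$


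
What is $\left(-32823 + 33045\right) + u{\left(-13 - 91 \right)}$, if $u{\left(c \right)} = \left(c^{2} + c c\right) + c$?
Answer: $21750$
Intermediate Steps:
$u{\left(c \right)} = c + 2 c^{2}$ ($u{\left(c \right)} = \left(c^{2} + c^{2}\right) + c = 2 c^{2} + c = c + 2 c^{2}$)
$\left(-32823 + 33045\right) + u{\left(-13 - 91 \right)} = \left(-32823 + 33045\right) + \left(-13 - 91\right) \left(1 + 2 \left(-13 - 91\right)\right) = 222 + \left(-13 - 91\right) \left(1 + 2 \left(-13 - 91\right)\right) = 222 - 104 \left(1 + 2 \left(-104\right)\right) = 222 - 104 \left(1 - 208\right) = 222 - -21528 = 222 + 21528 = 21750$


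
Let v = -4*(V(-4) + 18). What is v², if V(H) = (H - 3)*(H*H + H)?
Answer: 69696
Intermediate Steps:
V(H) = (-3 + H)*(H + H²) (V(H) = (-3 + H)*(H² + H) = (-3 + H)*(H + H²))
v = 264 (v = -4*(-4*(-3 + (-4)² - 2*(-4)) + 18) = -4*(-4*(-3 + 16 + 8) + 18) = -4*(-4*21 + 18) = -4*(-84 + 18) = -4*(-66) = 264)
v² = 264² = 69696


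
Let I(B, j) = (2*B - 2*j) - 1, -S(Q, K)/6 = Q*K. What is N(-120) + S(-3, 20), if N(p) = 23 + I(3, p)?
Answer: 628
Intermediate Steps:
S(Q, K) = -6*K*Q (S(Q, K) = -6*Q*K = -6*K*Q)
I(B, j) = -1 - 2*j + 2*B (I(B, j) = (-2*j + 2*B) - 1 = -1 - 2*j + 2*B)
N(p) = 28 - 2*p (N(p) = 23 + (-1 - 2*p + 2*3) = 23 + (-1 - 2*p + 6) = 23 + (5 - 2*p) = 28 - 2*p)
N(-120) + S(-3, 20) = (28 - 2*(-120)) - 6*20*(-3) = (28 + 240) + 360 = 268 + 360 = 628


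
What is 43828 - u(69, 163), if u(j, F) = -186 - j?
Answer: 44083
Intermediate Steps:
43828 - u(69, 163) = 43828 - (-186 - 1*69) = 43828 - (-186 - 69) = 43828 - 1*(-255) = 43828 + 255 = 44083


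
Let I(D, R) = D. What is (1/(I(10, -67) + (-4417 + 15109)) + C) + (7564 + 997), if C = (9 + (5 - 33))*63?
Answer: 78809529/10702 ≈ 7364.0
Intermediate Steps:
C = -1197 (C = (9 - 28)*63 = -19*63 = -1197)
(1/(I(10, -67) + (-4417 + 15109)) + C) + (7564 + 997) = (1/(10 + (-4417 + 15109)) - 1197) + (7564 + 997) = (1/(10 + 10692) - 1197) + 8561 = (1/10702 - 1197) + 8561 = -12810293/10702 + 8561 = 78809529/10702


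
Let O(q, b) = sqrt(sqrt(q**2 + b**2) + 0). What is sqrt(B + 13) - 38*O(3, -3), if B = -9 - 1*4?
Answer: -38*2**(1/4)*sqrt(3) ≈ -78.271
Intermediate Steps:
B = -13 (B = -9 - 4 = -13)
O(q, b) = (b**2 + q**2)**(1/4) (O(q, b) = sqrt(sqrt(b**2 + q**2) + 0) = sqrt(sqrt(b**2 + q**2)) = (b**2 + q**2)**(1/4))
sqrt(B + 13) - 38*O(3, -3) = sqrt(-13 + 13) - 38*((-3)**2 + 3**2)**(1/4) = sqrt(0) - 38*(9 + 9)**(1/4) = 0 - 38*2**(1/4)*sqrt(3) = -38*2**(1/4)*sqrt(3)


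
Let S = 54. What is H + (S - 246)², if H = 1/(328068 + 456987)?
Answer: 28940267521/785055 ≈ 36864.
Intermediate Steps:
H = 1/785055 ≈ 1.2738e-6
H + (S - 246)² = 1/785055 + (54 - 246)² = 1/785055 + (-192)² = 1/785055 + 36864 = 28940267521/785055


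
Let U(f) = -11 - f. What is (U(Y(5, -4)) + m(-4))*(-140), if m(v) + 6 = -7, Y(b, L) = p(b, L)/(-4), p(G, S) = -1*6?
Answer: 3570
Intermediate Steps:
p(G, S) = -6
Y(b, L) = 3/2 (Y(b, L) = -6/(-4) = -6*(-1/4) = 3/2)
m(v) = -13 (m(v) = -6 - 7 = -13)
(U(Y(5, -4)) + m(-4))*(-140) = ((-11 - 1*3/2) - 13)*(-140) = ((-11 - 3/2) - 13)*(-140) = (-25/2 - 13)*(-140) = -51/2*(-140) = 3570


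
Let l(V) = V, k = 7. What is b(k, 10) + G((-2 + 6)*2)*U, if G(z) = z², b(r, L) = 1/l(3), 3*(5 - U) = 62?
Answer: -3007/3 ≈ -1002.3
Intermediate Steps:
U = -47/3 (U = 5 - ⅓*62 = 5 - 62/3 = -47/3 ≈ -15.667)
b(r, L) = ⅓ (b(r, L) = 1/3 = ⅓)
b(k, 10) + G((-2 + 6)*2)*U = ⅓ + ((-2 + 6)*2)²*(-47/3) = ⅓ + (4*2)²*(-47/3) = ⅓ + 8²*(-47/3) = ⅓ + 64*(-47/3) = ⅓ - 3008/3 = -3007/3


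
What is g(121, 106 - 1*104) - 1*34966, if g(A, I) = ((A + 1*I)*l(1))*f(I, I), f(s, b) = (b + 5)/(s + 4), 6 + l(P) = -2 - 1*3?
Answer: -73089/2 ≈ -36545.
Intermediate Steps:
l(P) = -11 (l(P) = -6 + (-2 - 1*3) = -6 + (-2 - 3) = -6 - 5 = -11)
f(s, b) = (5 + b)/(4 + s)
g(A, I) = (5 + I)*(-11*A - 11*I)/(4 + I) (g(A, I) = ((A + 1*I)*(-11))*((5 + I)/(4 + I)) = ((A + I)*(-11))*((5 + I)/(4 + I)) = (-11*A - 11*I)*((5 + I)/(4 + I)) = (5 + I)*(-11*A - 11*I)/(4 + I))
g(121, 106 - 1*104) - 1*34966 = -11*(5 + (106 - 1*104))*(121 + (106 - 1*104))/(4 + (106 - 1*104)) - 1*34966 = -11*(5 + (106 - 104))*(121 + (106 - 104))/(4 + (106 - 104)) - 34966 = -11*(5 + 2)*(121 + 2)/(4 + 2) - 34966 = -11*7*123/6 - 34966 = -11*⅙*7*123 - 34966 = -3157/2 - 34966 = -73089/2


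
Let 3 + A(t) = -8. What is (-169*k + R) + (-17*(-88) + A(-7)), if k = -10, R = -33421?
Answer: -30246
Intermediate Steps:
A(t) = -11 (A(t) = -3 - 8 = -11)
(-169*k + R) + (-17*(-88) + A(-7)) = (-169*(-10) - 33421) + (-17*(-88) - 11) = (1690 - 33421) + (1496 - 11) = -31731 + 1485 = -30246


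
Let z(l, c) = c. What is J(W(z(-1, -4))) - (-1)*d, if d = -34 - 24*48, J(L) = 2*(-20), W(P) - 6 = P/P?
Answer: -1226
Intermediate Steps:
W(P) = 7 (W(P) = 6 + P/P = 6 + 1 = 7)
J(L) = -40
d = -1186 (d = -34 - 1152 = -1186)
J(W(z(-1, -4))) - (-1)*d = -40 - (-1)*(-1186) = -40 - 1*1186 = -40 - 1186 = -1226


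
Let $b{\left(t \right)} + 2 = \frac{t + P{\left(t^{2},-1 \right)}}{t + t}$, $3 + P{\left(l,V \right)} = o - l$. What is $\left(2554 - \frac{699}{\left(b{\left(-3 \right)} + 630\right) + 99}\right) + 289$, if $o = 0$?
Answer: $\frac{4146539}{1459} \approx 2842.0$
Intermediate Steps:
$P{\left(l,V \right)} = -3 - l$ ($P{\left(l,V \right)} = -3 + \left(0 - l\right) = -3 - l$)
$b{\left(t \right)} = -2 + \frac{-3 + t - t^{2}}{2 t}$ ($b{\left(t \right)} = -2 + \frac{t - \left(3 + t^{2}\right)}{t + t} = -2 + \frac{-3 + t - t^{2}}{2 t}$)
$\left(2554 - \frac{699}{\left(b{\left(-3 \right)} + 630\right) + 99}\right) + 289 = \left(2554 - \frac{699}{\left(\frac{-3 - \left(-3\right)^{2} - -9}{2 \left(-3\right)} + 630\right) + 99}\right) + 289 = \left(2554 - \frac{699}{\left(\frac{1}{2} \left(- \frac{1}{3}\right) \left(-3 - 9 + 9\right) + 630\right) + 99}\right) + 289 = \left(2554 - \frac{699}{\left(\frac{1}{2} \left(- \frac{1}{3}\right) \left(-3\right) + 630\right) + 99}\right) + 289 = \left(2554 - \frac{699}{\left(\frac{1}{2} + 630\right) + 99}\right) + 289 = \left(2554 - \frac{699}{\frac{1261}{2} + 99}\right) + 289 = \left(2554 - \frac{699}{\frac{1459}{2}}\right) + 289 = \left(2554 - \frac{1398}{1459}\right) + 289 = \frac{3724888}{1459} + 289 = \frac{4146539}{1459}$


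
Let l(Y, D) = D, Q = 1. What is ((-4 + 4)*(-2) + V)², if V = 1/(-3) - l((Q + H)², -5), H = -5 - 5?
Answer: 196/9 ≈ 21.778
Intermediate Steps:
H = -10
V = 14/3 (V = 1/(-3) - 1*(-5) = -⅓ + 5 = 14/3 ≈ 4.6667)
((-4 + 4)*(-2) + V)² = ((-4 + 4)*(-2) + 14/3)² = (0*(-2) + 14/3)² = (0 + 14/3)² = (14/3)² = 196/9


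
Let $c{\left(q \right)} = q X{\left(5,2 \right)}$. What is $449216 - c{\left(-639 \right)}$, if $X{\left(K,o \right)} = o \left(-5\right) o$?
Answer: $436436$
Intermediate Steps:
$X{\left(K,o \right)} = - 5 o^{2}$ ($X{\left(K,o \right)} = - 5 o o = - 5 o^{2}$)
$c{\left(q \right)} = - 20 q$ ($c{\left(q \right)} = q \left(- 5 \cdot 2^{2}\right) = q \left(\left(-5\right) 4\right) = q \left(-20\right) = - 20 q$)
$449216 - c{\left(-639 \right)} = 449216 - \left(-20\right) \left(-639\right) = 449216 - 12780 = 436436$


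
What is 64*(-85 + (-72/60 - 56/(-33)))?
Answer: -892352/165 ≈ -5408.2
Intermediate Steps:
64*(-85 + (-72/60 - 56/(-33))) = 64*(-85 + (-72*1/60 - 56*(-1/33))) = 64*(-85 + (-6/5 + 56/33)) = 64*(-85 + 82/165) = 64*(-13943/165) = -892352/165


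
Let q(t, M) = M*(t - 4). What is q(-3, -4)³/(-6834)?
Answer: -10976/3417 ≈ -3.2122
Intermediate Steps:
q(t, M) = M*(-4 + t)
q(-3, -4)³/(-6834) = (-4*(-4 - 3))³/(-6834) = (-4*(-7))³*(-1/6834) = 28³*(-1/6834) = 21952*(-1/6834) = -10976/3417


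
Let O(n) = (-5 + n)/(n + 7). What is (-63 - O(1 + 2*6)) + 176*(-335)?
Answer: -295117/5 ≈ -59023.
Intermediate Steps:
O(n) = (-5 + n)/(7 + n)
(-63 - O(1 + 2*6)) + 176*(-335) = (-63 - (-5 + (1 + 2*6))/(7 + (1 + 2*6))) + 176*(-335) = (-63 - (-5 + (1 + 12))/(7 + (1 + 12))) - 58960 = (-63 - (-5 + 13)/(7 + 13)) - 58960 = (-63 - 8/20) - 58960 = (-63 - 1*2/5) - 58960 = (-63 - 2/5) - 58960 = -317/5 - 58960 = -295117/5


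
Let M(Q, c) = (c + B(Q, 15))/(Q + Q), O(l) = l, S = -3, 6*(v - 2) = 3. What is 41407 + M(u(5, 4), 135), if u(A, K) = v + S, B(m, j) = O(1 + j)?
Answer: 41256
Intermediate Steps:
v = 5/2 (v = 2 + (⅙)*3 = 2 + ½ = 5/2 ≈ 2.5000)
B(m, j) = 1 + j
u(A, K) = -½ (u(A, K) = 5/2 - 3 = -½)
M(Q, c) = (16 + c)/(2*Q) (M(Q, c) = (c + (1 + 15))/(Q + Q) = (c + 16)/((2*Q)) = (16 + c)*(1/(2*Q)) = (16 + c)/(2*Q))
41407 + M(u(5, 4), 135) = 41407 + (16 + 135)/(2*(-½)) = 41407 + (½)*(-2)*151 = 41407 - 151 = 41256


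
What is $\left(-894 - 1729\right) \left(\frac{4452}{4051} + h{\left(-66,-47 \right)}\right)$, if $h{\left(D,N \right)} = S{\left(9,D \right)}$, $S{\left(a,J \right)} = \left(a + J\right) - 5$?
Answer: $\frac{647120330}{4051} \approx 1.5974 \cdot 10^{5}$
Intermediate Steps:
$S{\left(a,J \right)} = -5 + J + a$ ($S{\left(a,J \right)} = \left(J + a\right) - 5 = -5 + J + a$)
$h{\left(D,N \right)} = 4 + D$ ($h{\left(D,N \right)} = -5 + D + 9 = 4 + D$)
$\left(-894 - 1729\right) \left(\frac{4452}{4051} + h{\left(-66,-47 \right)}\right) = \left(-894 - 1729\right) \left(\frac{4452}{4051} + \left(4 - 66\right)\right) = - 2623 \left(4452 \cdot \frac{1}{4051} - 62\right) = - 2623 \left(\frac{4452}{4051} - 62\right) = \left(-2623\right) \left(- \frac{246710}{4051}\right) = \frac{647120330}{4051}$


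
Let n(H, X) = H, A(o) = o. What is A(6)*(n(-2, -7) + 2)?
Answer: 0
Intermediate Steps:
A(6)*(n(-2, -7) + 2) = 6*(-2 + 2) = 6*0 = 0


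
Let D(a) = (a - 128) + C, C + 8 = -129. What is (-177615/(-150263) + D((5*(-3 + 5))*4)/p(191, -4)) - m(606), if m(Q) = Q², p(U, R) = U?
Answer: -10539758650698/28700233 ≈ -3.6724e+5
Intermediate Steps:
C = -137 (C = -8 - 129 = -137)
D(a) = -265 + a (D(a) = (a - 128) - 137 = (-128 + a) - 137 = -265 + a)
(-177615/(-150263) + D((5*(-3 + 5))*4)/p(191, -4)) - m(606) = (-177615/(-150263) + (-265 + (5*(-3 + 5))*4)/191) - 1*606² = (-177615*(-1/150263) + (-265 + (5*2)*4)*(1/191)) - 1*367236 = (177615/150263 + (-265 + 10*4)*(1/191)) - 367236 = (177615/150263 + (-265 + 40)*(1/191)) - 367236 = (177615/150263 - 225*1/191) - 367236 = (177615/150263 - 225/191) - 367236 = 115290/28700233 - 367236 = -10539758650698/28700233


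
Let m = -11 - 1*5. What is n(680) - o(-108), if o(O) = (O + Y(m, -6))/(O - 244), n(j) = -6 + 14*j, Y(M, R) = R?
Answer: 1674407/176 ≈ 9513.7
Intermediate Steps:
m = -16 (m = -11 - 5 = -16)
o(O) = (-6 + O)/(-244 + O) (o(O) = (O - 6)/(O - 244) = (-6 + O)/(-244 + O))
n(680) - o(-108) = (-6 + 14*680) - (-6 - 108)/(-244 - 108) = (-6 + 9520) - (-114)/(-352) = 9514 - (-1)*(-114)/352 = 9514 - 1*57/176 = 9514 - 57/176 = 1674407/176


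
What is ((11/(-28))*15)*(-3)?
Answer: 495/28 ≈ 17.679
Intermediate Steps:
((11/(-28))*15)*(-3) = ((11*(-1/28))*15)*(-3) = -11/28*15*(-3) = -165/28*(-3) = 495/28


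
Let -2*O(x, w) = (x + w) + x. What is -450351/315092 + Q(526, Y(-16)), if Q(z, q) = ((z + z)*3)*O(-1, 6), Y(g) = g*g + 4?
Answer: -1989311055/315092 ≈ -6313.4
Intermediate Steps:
O(x, w) = -x - w/2 (O(x, w) = -((x + w) + x)/2 = -((w + x) + x)/2 = -(w + 2*x)/2 = -x - w/2)
Y(g) = 4 + g² (Y(g) = g² + 4 = 4 + g²)
Q(z, q) = -12*z (Q(z, q) = ((z + z)*3)*(-1*(-1) - ½*6) = ((2*z)*3)*(1 - 3) = (6*z)*(-2) = -12*z)
-450351/315092 + Q(526, Y(-16)) = -450351/315092 - 12*526 = -450351*1/315092 - 6312 = -450351/315092 - 6312 = -1989311055/315092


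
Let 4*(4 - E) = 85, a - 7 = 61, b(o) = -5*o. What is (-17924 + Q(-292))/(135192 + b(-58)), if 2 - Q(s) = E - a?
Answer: -71347/541928 ≈ -0.13165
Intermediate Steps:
a = 68 (a = 7 + 61 = 68)
E = -69/4 (E = 4 - ¼*85 = 4 - 85/4 = -69/4 ≈ -17.250)
Q(s) = 349/4 (Q(s) = 2 - (-69/4 - 1*68) = 2 - (-69/4 - 68) = 2 - 1*(-341/4) = 2 + 341/4 = 349/4)
(-17924 + Q(-292))/(135192 + b(-58)) = (-17924 + 349/4)/(135192 - 5*(-58)) = -71347/(4*(135192 + 290)) = -71347/4/135482 = -71347/4*1/135482 = -71347/541928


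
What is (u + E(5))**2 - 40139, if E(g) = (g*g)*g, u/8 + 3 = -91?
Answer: 352990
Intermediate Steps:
u = -752 (u = -24 + 8*(-91) = -24 - 728 = -752)
E(g) = g**3 (E(g) = g**2*g = g**3)
(u + E(5))**2 - 40139 = (-752 + 5**3)**2 - 40139 = (-752 + 125)**2 - 40139 = (-627)**2 - 40139 = 393129 - 40139 = 352990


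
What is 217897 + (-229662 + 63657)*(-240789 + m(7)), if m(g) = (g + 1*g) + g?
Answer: 39968909737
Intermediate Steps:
m(g) = 3*g (m(g) = (g + g) + g = 2*g + g = 3*g)
217897 + (-229662 + 63657)*(-240789 + m(7)) = 217897 + (-229662 + 63657)*(-240789 + 3*7) = 217897 - 166005*(-240789 + 21) = 217897 - 166005*(-240768) = 217897 + 39968691840 = 39968909737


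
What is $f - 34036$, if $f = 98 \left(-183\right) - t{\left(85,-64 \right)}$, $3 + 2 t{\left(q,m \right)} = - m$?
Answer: $- \frac{104001}{2} \approx -52001.0$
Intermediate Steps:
$t{\left(q,m \right)} = - \frac{3}{2} - \frac{m}{2}$ ($t{\left(q,m \right)} = - \frac{3}{2} + \frac{\left(-1\right) m}{2} = - \frac{3}{2} - \frac{m}{2}$)
$f = - \frac{35929}{2}$ ($f = 98 \left(-183\right) - \left(- \frac{3}{2} - -32\right) = -17934 - \left(- \frac{3}{2} + 32\right) = -17934 - \frac{61}{2} = - \frac{35929}{2} \approx -17965.0$)
$f - 34036 = - \frac{35929}{2} - 34036 = - \frac{104001}{2}$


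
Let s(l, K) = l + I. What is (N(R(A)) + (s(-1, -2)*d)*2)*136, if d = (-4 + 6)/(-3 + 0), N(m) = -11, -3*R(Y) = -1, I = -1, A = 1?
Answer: -3400/3 ≈ -1133.3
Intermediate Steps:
s(l, K) = -1 + l (s(l, K) = l - 1 = -1 + l)
R(Y) = ⅓ (R(Y) = -⅓*(-1) = ⅓)
d = -⅔ (d = 2/(-3) = 2*(-⅓) = -⅔ ≈ -0.66667)
(N(R(A)) + (s(-1, -2)*d)*2)*136 = (-11 + ((-1 - 1)*(-⅔))*2)*136 = (-11 - 2*(-⅔)*2)*136 = (-11 + (4/3)*2)*136 = (-11 + 8/3)*136 = -25/3*136 = -3400/3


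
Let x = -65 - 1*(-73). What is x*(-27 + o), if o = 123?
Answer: 768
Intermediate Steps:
x = 8 (x = -65 + 73 = 8)
x*(-27 + o) = 8*(-27 + 123) = 8*96 = 768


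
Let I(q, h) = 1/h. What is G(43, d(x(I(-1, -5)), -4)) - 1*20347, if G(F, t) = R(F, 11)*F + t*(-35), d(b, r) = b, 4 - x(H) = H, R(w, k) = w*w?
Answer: 59013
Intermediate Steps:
R(w, k) = w**2
I(q, h) = 1/h
x(H) = 4 - H
G(F, t) = F**3 - 35*t (G(F, t) = F**2*F + t*(-35) = F**3 - 35*t)
G(43, d(x(I(-1, -5)), -4)) - 1*20347 = (43**3 - 35*(4 - 1/(-5))) - 1*20347 = (79507 - 35*(4 - 1*(-1/5))) - 20347 = (79507 - 35*(4 + 1/5)) - 20347 = (79507 - 35*21/5) - 20347 = (79507 - 147) - 20347 = 79360 - 20347 = 59013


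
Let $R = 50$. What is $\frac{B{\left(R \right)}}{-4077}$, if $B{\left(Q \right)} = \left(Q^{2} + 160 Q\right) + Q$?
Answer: $- \frac{10550}{4077} \approx -2.5877$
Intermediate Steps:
$B{\left(Q \right)} = Q^{2} + 161 Q$
$\frac{B{\left(R \right)}}{-4077} = \frac{50 \left(161 + 50\right)}{-4077} = 50 \cdot 211 \left(- \frac{1}{4077}\right) = 10550 \left(- \frac{1}{4077}\right) = - \frac{10550}{4077}$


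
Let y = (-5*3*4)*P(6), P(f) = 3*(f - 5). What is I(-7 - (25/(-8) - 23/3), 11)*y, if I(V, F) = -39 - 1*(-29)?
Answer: 1800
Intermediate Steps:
P(f) = -15 + 3*f (P(f) = 3*(-5 + f) = -15 + 3*f)
I(V, F) = -10 (I(V, F) = -39 + 29 = -10)
y = -180 (y = (-5*3*4)*(-15 + 3*6) = (-15*4)*(-15 + 18) = -60*3 = -180)
I(-7 - (25/(-8) - 23/3), 11)*y = -10*(-180) = 1800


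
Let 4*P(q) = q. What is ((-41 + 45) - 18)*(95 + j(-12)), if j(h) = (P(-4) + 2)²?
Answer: -1344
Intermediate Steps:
P(q) = q/4
j(h) = 1 (j(h) = ((¼)*(-4) + 2)² = (-1 + 2)² = 1² = 1)
((-41 + 45) - 18)*(95 + j(-12)) = ((-41 + 45) - 18)*(95 + 1) = (4 - 18)*96 = -14*96 = -1344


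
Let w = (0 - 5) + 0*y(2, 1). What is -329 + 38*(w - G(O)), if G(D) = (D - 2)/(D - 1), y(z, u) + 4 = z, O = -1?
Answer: -576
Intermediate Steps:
y(z, u) = -4 + z
G(D) = (-2 + D)/(-1 + D)
w = -5 (w = (0 - 5) + 0*(-4 + 2) = -5 + 0*(-2) = -5 + 0 = -5)
-329 + 38*(w - G(O)) = -329 + 38*(-5 - (-2 - 1)/(-1 - 1)) = -329 + 38*(-5 - (-3)/(-2)) = -329 + 38*(-5 - (-1)*(-3)/2) = -329 + 38*(-5 - 1*3/2) = -329 + 38*(-5 - 3/2) = -329 + 38*(-13/2) = -329 - 247 = -576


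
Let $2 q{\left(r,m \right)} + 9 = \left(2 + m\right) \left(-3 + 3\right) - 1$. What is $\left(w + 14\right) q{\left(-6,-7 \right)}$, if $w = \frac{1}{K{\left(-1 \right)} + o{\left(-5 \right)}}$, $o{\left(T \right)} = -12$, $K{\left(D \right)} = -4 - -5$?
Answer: $- \frac{765}{11} \approx -69.545$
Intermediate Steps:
$K{\left(D \right)} = 1$ ($K{\left(D \right)} = -4 + 5 = 1$)
$q{\left(r,m \right)} = -5$ ($q{\left(r,m \right)} = - \frac{9}{2} + \frac{\left(2 + m\right) \left(-3 + 3\right) - 1}{2} = - \frac{9}{2} + \frac{\left(2 + m\right) 0 - 1}{2} = - \frac{9}{2} + \frac{0 - 1}{2} = - \frac{9}{2} + \frac{1}{2} \left(-1\right) = - \frac{9}{2} - \frac{1}{2} = -5$)
$w = - \frac{1}{11}$ ($w = \frac{1}{1 - 12} = \frac{1}{-11} = - \frac{1}{11} \approx -0.090909$)
$\left(w + 14\right) q{\left(-6,-7 \right)} = \left(- \frac{1}{11} + 14\right) \left(-5\right) = \frac{153}{11} \left(-5\right) = - \frac{765}{11}$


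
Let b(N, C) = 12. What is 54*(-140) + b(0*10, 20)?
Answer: -7548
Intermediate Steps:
54*(-140) + b(0*10, 20) = 54*(-140) + 12 = -7560 + 12 = -7548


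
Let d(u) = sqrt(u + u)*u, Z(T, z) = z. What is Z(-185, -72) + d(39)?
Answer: -72 + 39*sqrt(78) ≈ 272.44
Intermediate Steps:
d(u) = sqrt(2)*u**(3/2) (d(u) = sqrt(2*u)*u = (sqrt(2)*sqrt(u))*u = sqrt(2)*u**(3/2))
Z(-185, -72) + d(39) = -72 + sqrt(2)*39**(3/2) = -72 + sqrt(2)*(39*sqrt(39)) = -72 + 39*sqrt(78)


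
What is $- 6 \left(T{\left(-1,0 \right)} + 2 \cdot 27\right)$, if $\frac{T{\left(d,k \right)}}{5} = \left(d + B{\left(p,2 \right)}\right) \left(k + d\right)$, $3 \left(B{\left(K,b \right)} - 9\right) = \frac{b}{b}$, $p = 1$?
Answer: $-74$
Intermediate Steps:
$B{\left(K,b \right)} = \frac{28}{3}$ ($B{\left(K,b \right)} = 9 + \frac{b \frac{1}{b}}{3} = 9 + \frac{1}{3} \cdot 1 = 9 + \frac{1}{3} = \frac{28}{3}$)
$T{\left(d,k \right)} = 5 \left(\frac{28}{3} + d\right) \left(d + k\right)$ ($T{\left(d,k \right)} = 5 \left(d + \frac{28}{3}\right) \left(k + d\right) = 5 \left(\frac{28}{3} + d\right) \left(d + k\right)$)
$- 6 \left(T{\left(-1,0 \right)} + 2 \cdot 27\right) = - 6 \left(\left(5 \left(-1\right)^{2} + \frac{140}{3} \left(-1\right) + \frac{140}{3} \cdot 0 + 5 \left(-1\right) 0\right) + 2 \cdot 27\right) = - 6 \left(\left(5 \cdot 1 - \frac{140}{3} + 0 + 0\right) + 54\right) = - 6 \left(\left(5 - \frac{140}{3} + 0 + 0\right) + 54\right) = - 6 \left(- \frac{125}{3} + 54\right) = \left(-6\right) \frac{37}{3} = -74$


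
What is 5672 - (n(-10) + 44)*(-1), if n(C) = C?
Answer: 5706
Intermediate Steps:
5672 - (n(-10) + 44)*(-1) = 5672 - (-10 + 44)*(-1) = 5672 - 34*(-1) = 5672 - 1*(-34) = 5672 + 34 = 5706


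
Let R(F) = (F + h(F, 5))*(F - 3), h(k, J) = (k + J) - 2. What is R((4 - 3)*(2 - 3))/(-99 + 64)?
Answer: 4/35 ≈ 0.11429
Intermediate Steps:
h(k, J) = -2 + J + k (h(k, J) = (J + k) - 2 = -2 + J + k)
R(F) = (-3 + F)*(3 + 2*F) (R(F) = (F + (-2 + 5 + F))*(F - 3) = (F + (3 + F))*(-3 + F) = (3 + 2*F)*(-3 + F) = (-3 + F)*(3 + 2*F))
R((4 - 3)*(2 - 3))/(-99 + 64) = (-9 - 3*(4 - 3)*(2 - 3) + 2*((4 - 3)*(2 - 3))²)/(-99 + 64) = (-9 - 3*(-1) + 2*(1*(-1))²)/(-35) = (-9 - 3*(-1) + 2*(-1)²)*(-1/35) = (-9 + 3 + 2*1)*(-1/35) = (-9 + 3 + 2)*(-1/35) = -4*(-1/35) = 4/35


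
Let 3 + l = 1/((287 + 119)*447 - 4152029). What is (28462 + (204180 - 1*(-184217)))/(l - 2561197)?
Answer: -551719417291/3389788325467 ≈ -0.16276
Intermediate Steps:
l = -11911642/3970547 (l = -3 + 1/((287 + 119)*447 - 4152029) = -3 + 1/(406*447 - 4152029) = -3 + 1/(181482 - 4152029) = -3 + 1/(-3970547) = -3 - 1/3970547 = -11911642/3970547 ≈ -3.0000)
(28462 + (204180 - 1*(-184217)))/(l - 2561197) = (28462 + (204180 - 1*(-184217)))/(-11911642/3970547 - 2561197) = (28462 + (204180 + 184217))/(-10169364976401/3970547) = (28462 + 388397)*(-3970547/10169364976401) = 416859*(-3970547/10169364976401) = -551719417291/3389788325467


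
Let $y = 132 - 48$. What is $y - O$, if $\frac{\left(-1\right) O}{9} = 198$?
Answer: $1866$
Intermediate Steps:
$O = -1782$ ($O = \left(-9\right) 198 = -1782$)
$y = 84$
$y - O = 84 - -1782 = 84 + 1782 = 1866$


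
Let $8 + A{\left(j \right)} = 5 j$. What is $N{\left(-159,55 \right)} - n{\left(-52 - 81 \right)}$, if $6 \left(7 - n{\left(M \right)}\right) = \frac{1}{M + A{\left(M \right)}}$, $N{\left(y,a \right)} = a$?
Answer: $\frac{232127}{4836} \approx 48.0$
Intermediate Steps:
$A{\left(j \right)} = -8 + 5 j$
$n{\left(M \right)} = 7 - \frac{1}{6 \left(-8 + 6 M\right)}$ ($n{\left(M \right)} = 7 - \frac{1}{6 \left(M + \left(-8 + 5 M\right)\right)} = 7 - \frac{1}{6 \left(-8 + 6 M\right)}$)
$N{\left(-159,55 \right)} - n{\left(-52 - 81 \right)} = 55 - \frac{-337 + 252 \left(-52 - 81\right)}{12 \left(-4 + 3 \left(-52 - 81\right)\right)} = 55 - \frac{-337 + 252 \left(-133\right)}{12 \left(-4 + 3 \left(-133\right)\right)} = 55 - \frac{-337 - 33516}{12 \left(-4 - 399\right)} = 55 - \frac{1}{12} \frac{1}{-403} \left(-33853\right) = 55 - \frac{1}{12} \left(- \frac{1}{403}\right) \left(-33853\right) = 55 - \frac{33853}{4836} = \frac{232127}{4836}$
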